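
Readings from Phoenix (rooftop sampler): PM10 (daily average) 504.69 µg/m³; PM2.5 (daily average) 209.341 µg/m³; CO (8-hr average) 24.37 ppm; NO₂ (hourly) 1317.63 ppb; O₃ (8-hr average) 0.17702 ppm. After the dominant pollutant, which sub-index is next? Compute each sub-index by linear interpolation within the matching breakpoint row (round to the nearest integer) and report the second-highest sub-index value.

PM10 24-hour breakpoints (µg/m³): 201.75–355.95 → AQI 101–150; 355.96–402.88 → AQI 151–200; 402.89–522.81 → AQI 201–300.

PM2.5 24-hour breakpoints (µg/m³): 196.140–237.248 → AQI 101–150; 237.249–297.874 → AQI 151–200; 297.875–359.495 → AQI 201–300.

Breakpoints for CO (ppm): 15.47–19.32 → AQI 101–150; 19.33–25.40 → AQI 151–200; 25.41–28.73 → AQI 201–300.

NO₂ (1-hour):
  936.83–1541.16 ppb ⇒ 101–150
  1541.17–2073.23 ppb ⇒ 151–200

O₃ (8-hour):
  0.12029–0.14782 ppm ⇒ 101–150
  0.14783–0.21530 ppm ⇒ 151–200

192

PM10 504.69: bracket 402.89–522.81 → index 201–300; slope 99/119.92, offset 101.80.
AQI = 201 + 99/119.92·101.80 ≈ 285.04 ⇒ 285.
PM2.5: 209.341 ∈ [196.140, 237.248] ↔ index [101, 150].
101 + (209.341−196.140)·(150−101)/(237.248−196.140) = 101 + 13.201·49/41.108 ≈ 116.74, so AQI = 117.
CO: 24.37 lies in 19.33–25.40, so I_lo=151, I_hi=200, C_lo=19.33, C_hi=25.40.
(200−151)/(25.40−19.33) × (24.37−19.33) + 151 = 49/6.07 × 5.04 + 151 ≈ 191.69 → 192.
NO₂: row 936.83–1541.16 (AQI 101–150). (150−101)·(1317.63−936.83)/(1541.16−936.83) + 101 = 49·380.80/604.33 + 101 ≈ 131.88 → 132.
O₃ 0.17702: bracket 0.14783–0.21530 → index 151–200; slope 49/0.06747, offset 0.02919.
AQI = 151 + 49/0.06747·0.02919 ≈ 172.20 ⇒ 172.
Sub-indices: PM10→285, PM2.5→117, CO→192, NO₂→132, O₃→172. Ranked high→low: 285, 192, 172, 132, 117. Second-highest sub-index = 192.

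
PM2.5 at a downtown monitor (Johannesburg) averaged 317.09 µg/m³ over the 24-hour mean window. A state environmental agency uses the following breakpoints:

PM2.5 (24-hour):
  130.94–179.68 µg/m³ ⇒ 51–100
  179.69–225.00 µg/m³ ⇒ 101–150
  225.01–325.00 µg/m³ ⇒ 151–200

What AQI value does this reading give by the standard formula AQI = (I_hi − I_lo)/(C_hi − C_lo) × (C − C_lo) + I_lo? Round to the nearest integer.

PM2.5: 317.09 ∈ [225.01, 325.00] ↔ index [151, 200].
151 + (317.09−225.01)·(200−151)/(325.00−225.01) = 151 + 92.08·49/99.99 ≈ 196.12, so AQI = 196.
AQI 196 falls in the Unhealthy category.

196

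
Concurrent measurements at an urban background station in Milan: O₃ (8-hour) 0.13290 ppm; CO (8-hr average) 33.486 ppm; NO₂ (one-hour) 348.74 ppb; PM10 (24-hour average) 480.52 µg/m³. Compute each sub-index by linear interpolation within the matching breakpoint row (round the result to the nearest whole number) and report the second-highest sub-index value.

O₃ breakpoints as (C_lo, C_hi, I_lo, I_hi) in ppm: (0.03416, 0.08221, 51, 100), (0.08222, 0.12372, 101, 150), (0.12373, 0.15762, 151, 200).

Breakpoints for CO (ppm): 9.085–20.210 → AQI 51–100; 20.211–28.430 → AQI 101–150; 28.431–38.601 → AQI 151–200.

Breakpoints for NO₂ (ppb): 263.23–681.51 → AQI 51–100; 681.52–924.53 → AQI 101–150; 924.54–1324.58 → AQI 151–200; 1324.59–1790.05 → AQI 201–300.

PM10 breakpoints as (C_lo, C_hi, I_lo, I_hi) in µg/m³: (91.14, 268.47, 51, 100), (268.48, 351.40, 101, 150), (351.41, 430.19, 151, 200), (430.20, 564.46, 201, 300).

O₃: row 0.12373–0.15762 (AQI 151–200). (200−151)·(0.13290−0.12373)/(0.15762−0.12373) + 151 = 49·0.00917/0.03389 + 151 ≈ 164.26 → 164.
CO 33.486: bracket 28.431–38.601 → index 151–200; slope 49/10.170, offset 5.055.
AQI = 151 + 49/10.170·5.055 ≈ 175.36 ⇒ 175.
NO₂ 348.74: bracket 263.23–681.51 → index 51–100; slope 49/418.28, offset 85.51.
AQI = 51 + 49/418.28·85.51 ≈ 61.02 ⇒ 61.
PM10: 480.52 lies in 430.20–564.46, so I_lo=201, I_hi=300, C_lo=430.20, C_hi=564.46.
(300−201)/(564.46−430.20) × (480.52−430.20) + 201 = 99/134.26 × 50.32 + 201 ≈ 238.10 → 238.
Sub-indices: O₃→164, CO→175, NO₂→61, PM10→238. Ranked high→low: 238, 175, 164, 61. Second-highest sub-index = 175.

175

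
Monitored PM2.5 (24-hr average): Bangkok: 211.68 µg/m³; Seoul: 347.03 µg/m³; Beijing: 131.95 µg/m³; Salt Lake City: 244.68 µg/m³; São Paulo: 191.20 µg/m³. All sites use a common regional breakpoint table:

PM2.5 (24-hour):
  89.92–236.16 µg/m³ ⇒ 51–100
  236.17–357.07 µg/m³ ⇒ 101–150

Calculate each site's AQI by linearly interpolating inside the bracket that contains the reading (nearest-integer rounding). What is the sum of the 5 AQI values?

Bangkok: row 89.92–236.16 (AQI 51–100). (100−51)·(211.68−89.92)/(236.16−89.92) + 51 = 49·121.76/146.24 + 51 ≈ 91.80 → 92.
Seoul: row 236.17–357.07 (AQI 101–150). (150−101)·(347.03−236.17)/(357.07−236.17) + 101 = 49·110.86/120.90 + 101 ≈ 145.93 → 146.
Beijing: 131.95 lies in 89.92–236.16, so I_lo=51, I_hi=100, C_lo=89.92, C_hi=236.16.
(100−51)/(236.16−89.92) × (131.95−89.92) + 51 = 49/146.24 × 42.03 + 51 ≈ 65.08 → 65.
Salt Lake City 244.68: bracket 236.17–357.07 → index 101–150; slope 49/120.90, offset 8.51.
AQI = 101 + 49/120.90·8.51 ≈ 104.45 ⇒ 104.
São Paulo: 191.20 lies in 89.92–236.16, so I_lo=51, I_hi=100, C_lo=89.92, C_hi=236.16.
(100−51)/(236.16−89.92) × (191.20−89.92) + 51 = 49/146.24 × 101.28 + 51 ≈ 84.94 → 85.
AQIs: Bangkok=92, Seoul=146, Beijing=65, Salt Lake City=104, São Paulo=85. Sum = 92 + 146 + 65 + 104 + 85 = 492.

492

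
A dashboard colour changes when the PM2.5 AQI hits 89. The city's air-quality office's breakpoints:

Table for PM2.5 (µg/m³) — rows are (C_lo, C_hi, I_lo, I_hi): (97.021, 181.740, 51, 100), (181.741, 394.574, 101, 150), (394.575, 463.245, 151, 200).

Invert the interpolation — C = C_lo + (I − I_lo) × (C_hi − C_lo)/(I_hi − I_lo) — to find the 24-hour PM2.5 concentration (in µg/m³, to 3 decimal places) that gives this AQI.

162.721

AQI 89 lies in the 51–100 band, which corresponds to 97.021–181.740 µg/m³.
C = 97.021 + (89−51)×(181.740−97.021)/(100−51) = 97.021 + 38×84.719/49 ≈ 162.72145 µg/m³ → 162.721 µg/m³ to 3 dp.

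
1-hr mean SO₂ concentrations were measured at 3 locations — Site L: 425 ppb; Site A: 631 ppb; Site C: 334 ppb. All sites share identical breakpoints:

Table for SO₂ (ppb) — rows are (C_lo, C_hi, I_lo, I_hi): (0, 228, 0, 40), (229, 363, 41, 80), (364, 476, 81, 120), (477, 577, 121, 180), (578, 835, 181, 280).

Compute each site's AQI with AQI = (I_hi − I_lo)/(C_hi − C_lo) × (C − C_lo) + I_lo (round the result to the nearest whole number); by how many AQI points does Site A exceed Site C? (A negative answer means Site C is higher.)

129

Site L: row 364–476 (AQI 81–120). (120−81)·(425−364)/(476−364) + 81 = 39·61/112 + 81 ≈ 102.24 → 102.
Site A 631: bracket 578–835 → index 181–280; slope 99/257, offset 53.
AQI = 181 + 99/257·53 ≈ 201.42 ⇒ 201.
Site C: 334 lies in 229–363, so I_lo=41, I_hi=80, C_lo=229, C_hi=363.
(80−41)/(363−229) × (334−229) + 41 = 39/134 × 105 + 41 ≈ 71.56 → 72.
AQIs: Site L=102, Site A=201, Site C=72. Site A (201) − Site C (72) = 129.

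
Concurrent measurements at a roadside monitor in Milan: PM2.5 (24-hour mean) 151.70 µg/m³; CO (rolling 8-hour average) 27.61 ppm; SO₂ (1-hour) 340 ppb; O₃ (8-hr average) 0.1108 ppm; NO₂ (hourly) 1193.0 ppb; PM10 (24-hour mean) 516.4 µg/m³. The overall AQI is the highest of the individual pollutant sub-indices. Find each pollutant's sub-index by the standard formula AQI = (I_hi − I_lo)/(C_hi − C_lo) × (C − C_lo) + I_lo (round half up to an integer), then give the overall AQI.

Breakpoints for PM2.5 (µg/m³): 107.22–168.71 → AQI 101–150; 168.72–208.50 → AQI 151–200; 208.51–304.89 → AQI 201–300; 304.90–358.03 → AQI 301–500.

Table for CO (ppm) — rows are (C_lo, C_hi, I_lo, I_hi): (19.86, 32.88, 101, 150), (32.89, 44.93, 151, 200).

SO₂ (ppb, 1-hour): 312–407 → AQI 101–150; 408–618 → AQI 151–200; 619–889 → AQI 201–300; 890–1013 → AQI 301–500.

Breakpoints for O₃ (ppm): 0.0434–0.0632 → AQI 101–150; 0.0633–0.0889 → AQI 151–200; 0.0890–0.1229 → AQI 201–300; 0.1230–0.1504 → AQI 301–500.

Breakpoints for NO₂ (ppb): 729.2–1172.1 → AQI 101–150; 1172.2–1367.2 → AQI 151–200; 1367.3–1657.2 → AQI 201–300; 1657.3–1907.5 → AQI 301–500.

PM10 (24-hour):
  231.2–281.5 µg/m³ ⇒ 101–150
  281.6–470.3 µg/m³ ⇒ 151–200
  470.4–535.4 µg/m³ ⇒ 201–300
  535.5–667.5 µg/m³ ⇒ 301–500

271

PM2.5 151.70: bracket 107.22–168.71 → index 101–150; slope 49/61.49, offset 44.48.
AQI = 101 + 49/61.49·44.48 ≈ 136.45 ⇒ 136.
CO: row 19.86–32.88 (AQI 101–150). (150−101)·(27.61−19.86)/(32.88−19.86) + 101 = 49·7.75/13.02 + 101 ≈ 130.17 → 130.
SO₂: 340 ∈ [312, 407] ↔ index [101, 150].
101 + (340−312)·(150−101)/(407−312) = 101 + 28·49/95 ≈ 115.44, so AQI = 115.
O₃: 0.1108 ∈ [0.0890, 0.1229] ↔ index [201, 300].
201 + (0.1108−0.0890)·(300−201)/(0.1229−0.0890) = 201 + 0.0218·99/0.0339 ≈ 264.66, so AQI = 265.
NO₂ 1193.0: bracket 1172.2–1367.2 → index 151–200; slope 49/195.0, offset 20.8.
AQI = 151 + 49/195.0·20.8 ≈ 156.23 ⇒ 156.
PM10 516.4: bracket 470.4–535.4 → index 201–300; slope 99/65.0, offset 46.0.
AQI = 201 + 99/65.0·46.0 ≈ 271.06 ⇒ 271.
Sub-indices: PM2.5→136, CO→130, SO₂→115, O₃→265, NO₂→156, PM10→271. Overall AQI = max = 271; dominant pollutant is PM10.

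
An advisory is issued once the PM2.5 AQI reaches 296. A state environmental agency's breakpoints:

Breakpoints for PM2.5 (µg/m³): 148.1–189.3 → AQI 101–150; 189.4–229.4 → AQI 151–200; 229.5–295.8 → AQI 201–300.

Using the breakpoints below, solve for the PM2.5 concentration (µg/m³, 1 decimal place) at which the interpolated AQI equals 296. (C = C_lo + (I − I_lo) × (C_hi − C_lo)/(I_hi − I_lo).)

293.1

AQI 296 lies in the 201–300 band, which corresponds to 229.5–295.8 µg/m³.
C = 229.5 + (296−201)×(295.8−229.5)/(300−201) = 229.5 + 95×66.3/99 ≈ 293.121 µg/m³ → 293.1 µg/m³ to 1 dp.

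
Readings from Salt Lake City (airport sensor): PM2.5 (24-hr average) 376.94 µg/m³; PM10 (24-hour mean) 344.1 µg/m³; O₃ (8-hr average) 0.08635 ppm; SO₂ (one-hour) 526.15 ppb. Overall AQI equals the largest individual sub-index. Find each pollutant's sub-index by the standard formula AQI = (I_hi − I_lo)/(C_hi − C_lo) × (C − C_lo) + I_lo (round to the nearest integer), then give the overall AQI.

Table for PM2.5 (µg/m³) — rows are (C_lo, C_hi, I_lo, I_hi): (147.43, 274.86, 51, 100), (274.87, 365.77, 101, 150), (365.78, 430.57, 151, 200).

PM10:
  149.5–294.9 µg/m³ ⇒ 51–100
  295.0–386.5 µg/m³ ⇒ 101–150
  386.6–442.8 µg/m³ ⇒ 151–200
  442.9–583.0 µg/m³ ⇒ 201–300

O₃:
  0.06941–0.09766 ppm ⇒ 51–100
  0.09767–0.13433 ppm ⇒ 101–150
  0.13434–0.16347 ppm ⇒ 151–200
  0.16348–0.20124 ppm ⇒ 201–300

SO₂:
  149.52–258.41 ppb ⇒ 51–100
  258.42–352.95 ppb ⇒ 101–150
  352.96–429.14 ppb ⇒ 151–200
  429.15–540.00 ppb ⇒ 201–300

288

PM2.5: 376.94 lies in 365.78–430.57, so I_lo=151, I_hi=200, C_lo=365.78, C_hi=430.57.
(200−151)/(430.57−365.78) × (376.94−365.78) + 151 = 49/64.79 × 11.16 + 151 ≈ 159.44 → 159.
PM10 344.1: bracket 295.0–386.5 → index 101–150; slope 49/91.5, offset 49.1.
AQI = 101 + 49/91.5·49.1 ≈ 127.29 ⇒ 127.
O₃: 0.08635 lies in 0.06941–0.09766, so I_lo=51, I_hi=100, C_lo=0.06941, C_hi=0.09766.
(100−51)/(0.09766−0.06941) × (0.08635−0.06941) + 51 = 49/0.02825 × 0.01694 + 51 ≈ 80.38 → 80.
SO₂: row 429.15–540.00 (AQI 201–300). (300−201)·(526.15−429.15)/(540.00−429.15) + 201 = 99·97.00/110.85 + 201 ≈ 287.63 → 288.
Sub-indices: PM2.5→159, PM10→127, O₃→80, SO₂→288. Overall AQI = max = 288; dominant pollutant is SO₂.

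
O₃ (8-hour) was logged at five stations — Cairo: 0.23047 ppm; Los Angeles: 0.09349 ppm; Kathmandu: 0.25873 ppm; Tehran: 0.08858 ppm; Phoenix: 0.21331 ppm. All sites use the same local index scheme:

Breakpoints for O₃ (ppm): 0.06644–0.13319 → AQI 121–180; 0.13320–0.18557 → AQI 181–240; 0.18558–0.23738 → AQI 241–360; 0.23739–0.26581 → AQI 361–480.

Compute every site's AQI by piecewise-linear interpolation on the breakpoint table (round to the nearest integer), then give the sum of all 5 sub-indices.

1385

Cairo 0.23047: bracket 0.18558–0.23738 → index 241–360; slope 119/0.05180, offset 0.04489.
AQI = 241 + 119/0.05180·0.04489 ≈ 344.13 ⇒ 344.
Los Angeles: 0.09349 lies in 0.06644–0.13319, so I_lo=121, I_hi=180, C_lo=0.06644, C_hi=0.13319.
(180−121)/(0.13319−0.06644) × (0.09349−0.06644) + 121 = 59/0.06675 × 0.02705 + 121 ≈ 144.91 → 145.
Kathmandu: 0.25873 lies in 0.23739–0.26581, so I_lo=361, I_hi=480, C_lo=0.23739, C_hi=0.26581.
(480−361)/(0.26581−0.23739) × (0.25873−0.23739) + 361 = 119/0.02842 × 0.02134 + 361 ≈ 450.35 → 450.
Tehran 0.08858: bracket 0.06644–0.13319 → index 121–180; slope 59/0.06675, offset 0.02214.
AQI = 121 + 59/0.06675·0.02214 ≈ 140.57 ⇒ 141.
Phoenix: 0.21331 lies in 0.18558–0.23738, so I_lo=241, I_hi=360, C_lo=0.18558, C_hi=0.23738.
(360−241)/(0.23738−0.18558) × (0.21331−0.18558) + 241 = 119/0.05180 × 0.02773 + 241 ≈ 304.70 → 305.
AQIs: Cairo=344, Los Angeles=145, Kathmandu=450, Tehran=141, Phoenix=305. Sum = 344 + 145 + 450 + 141 + 305 = 1385.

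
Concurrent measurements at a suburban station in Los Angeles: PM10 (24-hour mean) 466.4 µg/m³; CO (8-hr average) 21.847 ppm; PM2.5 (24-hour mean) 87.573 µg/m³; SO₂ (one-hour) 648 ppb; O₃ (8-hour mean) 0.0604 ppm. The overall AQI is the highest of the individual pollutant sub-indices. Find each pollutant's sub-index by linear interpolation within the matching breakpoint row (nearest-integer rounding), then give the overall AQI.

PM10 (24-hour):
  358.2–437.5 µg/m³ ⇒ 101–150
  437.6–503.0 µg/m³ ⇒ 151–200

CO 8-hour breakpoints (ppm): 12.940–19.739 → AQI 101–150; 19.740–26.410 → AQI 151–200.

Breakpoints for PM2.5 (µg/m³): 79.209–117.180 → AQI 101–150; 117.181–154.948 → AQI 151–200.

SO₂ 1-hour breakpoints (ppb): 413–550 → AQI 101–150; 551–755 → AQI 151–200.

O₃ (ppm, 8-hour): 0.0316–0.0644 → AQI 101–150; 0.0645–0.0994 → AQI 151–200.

PM10: row 437.6–503.0 (AQI 151–200). (200−151)·(466.4−437.6)/(503.0−437.6) + 151 = 49·28.8/65.4 + 151 ≈ 172.58 → 173.
CO 21.847: bracket 19.740–26.410 → index 151–200; slope 49/6.670, offset 2.107.
AQI = 151 + 49/6.670·2.107 ≈ 166.48 ⇒ 166.
PM2.5: 87.573 ∈ [79.209, 117.180] ↔ index [101, 150].
101 + (87.573−79.209)·(150−101)/(117.180−79.209) = 101 + 8.364·49/37.971 ≈ 111.79, so AQI = 112.
SO₂ 648: bracket 551–755 → index 151–200; slope 49/204, offset 97.
AQI = 151 + 49/204·97 ≈ 174.30 ⇒ 174.
O₃: row 0.0316–0.0644 (AQI 101–150). (150−101)·(0.0604−0.0316)/(0.0644−0.0316) + 101 = 49·0.0288/0.0328 + 101 ≈ 144.02 → 144.
Sub-indices: PM10→173, CO→166, PM2.5→112, SO₂→174, O₃→144. Overall AQI = max = 174; dominant pollutant is SO₂.

174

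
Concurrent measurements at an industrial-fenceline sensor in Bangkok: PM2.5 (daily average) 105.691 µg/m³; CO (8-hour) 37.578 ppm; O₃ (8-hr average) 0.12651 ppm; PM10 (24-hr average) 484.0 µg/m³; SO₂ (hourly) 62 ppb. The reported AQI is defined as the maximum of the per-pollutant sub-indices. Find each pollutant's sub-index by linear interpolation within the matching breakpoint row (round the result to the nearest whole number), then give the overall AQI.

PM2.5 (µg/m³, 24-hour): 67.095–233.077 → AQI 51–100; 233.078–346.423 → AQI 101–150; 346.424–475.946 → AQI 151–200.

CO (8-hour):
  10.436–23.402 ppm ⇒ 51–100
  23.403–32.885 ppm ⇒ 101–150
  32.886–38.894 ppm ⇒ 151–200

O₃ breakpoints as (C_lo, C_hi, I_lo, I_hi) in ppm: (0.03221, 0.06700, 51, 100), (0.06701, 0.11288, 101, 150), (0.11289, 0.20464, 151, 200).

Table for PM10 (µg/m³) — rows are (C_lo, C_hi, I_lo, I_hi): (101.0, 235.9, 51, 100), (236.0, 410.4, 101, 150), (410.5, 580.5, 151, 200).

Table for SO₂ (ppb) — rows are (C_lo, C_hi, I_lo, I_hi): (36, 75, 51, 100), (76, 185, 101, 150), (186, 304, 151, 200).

PM2.5 105.691: bracket 67.095–233.077 → index 51–100; slope 49/165.982, offset 38.596.
AQI = 51 + 49/165.982·38.596 ≈ 62.39 ⇒ 62.
CO: 37.578 lies in 32.886–38.894, so I_lo=151, I_hi=200, C_lo=32.886, C_hi=38.894.
(200−151)/(38.894−32.886) × (37.578−32.886) + 151 = 49/6.008 × 4.692 + 151 ≈ 189.27 → 189.
O₃: 0.12651 ∈ [0.11289, 0.20464] ↔ index [151, 200].
151 + (0.12651−0.11289)·(200−151)/(0.20464−0.11289) = 151 + 0.01362·49/0.09175 ≈ 158.27, so AQI = 158.
PM10: 484.0 ∈ [410.5, 580.5] ↔ index [151, 200].
151 + (484.0−410.5)·(200−151)/(580.5−410.5) = 151 + 73.5·49/170.0 ≈ 172.19, so AQI = 172.
SO₂: 62 ∈ [36, 75] ↔ index [51, 100].
51 + (62−36)·(100−51)/(75−36) = 51 + 26·49/39 ≈ 83.67, so AQI = 84.
Sub-indices: PM2.5→62, CO→189, O₃→158, PM10→172, SO₂→84. Overall AQI = max = 189; dominant pollutant is CO.

189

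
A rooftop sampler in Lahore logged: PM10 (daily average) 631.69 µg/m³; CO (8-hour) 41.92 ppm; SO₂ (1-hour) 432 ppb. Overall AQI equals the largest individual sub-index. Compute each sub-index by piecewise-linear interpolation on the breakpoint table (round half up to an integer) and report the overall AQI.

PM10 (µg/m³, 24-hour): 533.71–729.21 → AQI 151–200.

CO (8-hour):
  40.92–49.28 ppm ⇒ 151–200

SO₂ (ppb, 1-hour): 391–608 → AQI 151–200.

PM10: 631.69 ∈ [533.71, 729.21] ↔ index [151, 200].
151 + (631.69−533.71)·(200−151)/(729.21−533.71) = 151 + 97.98·49/195.50 ≈ 175.56, so AQI = 176.
CO: 41.92 lies in 40.92–49.28, so I_lo=151, I_hi=200, C_lo=40.92, C_hi=49.28.
(200−151)/(49.28−40.92) × (41.92−40.92) + 151 = 49/8.36 × 1.00 + 151 ≈ 156.86 → 157.
SO₂: 432 ∈ [391, 608] ↔ index [151, 200].
151 + (432−391)·(200−151)/(608−391) = 151 + 41·49/217 ≈ 160.26, so AQI = 160.
Sub-indices: PM10→176, CO→157, SO₂→160. Overall AQI = max = 176; dominant pollutant is PM10.
AQI 176: Unhealthy.

176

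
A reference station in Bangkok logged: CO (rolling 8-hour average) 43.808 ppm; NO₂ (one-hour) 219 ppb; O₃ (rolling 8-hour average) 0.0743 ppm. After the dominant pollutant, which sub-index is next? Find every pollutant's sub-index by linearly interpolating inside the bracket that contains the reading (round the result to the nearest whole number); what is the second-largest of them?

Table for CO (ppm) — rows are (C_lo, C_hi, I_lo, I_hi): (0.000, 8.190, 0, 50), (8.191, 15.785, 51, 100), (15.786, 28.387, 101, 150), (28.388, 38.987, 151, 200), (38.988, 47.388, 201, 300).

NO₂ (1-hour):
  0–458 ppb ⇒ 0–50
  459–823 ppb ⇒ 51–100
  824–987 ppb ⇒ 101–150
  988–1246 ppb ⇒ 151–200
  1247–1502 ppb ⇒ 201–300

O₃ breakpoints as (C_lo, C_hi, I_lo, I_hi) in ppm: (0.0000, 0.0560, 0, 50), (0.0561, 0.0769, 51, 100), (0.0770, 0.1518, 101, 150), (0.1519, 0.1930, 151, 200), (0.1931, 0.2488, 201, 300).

CO: 43.808 lies in 38.988–47.388, so I_lo=201, I_hi=300, C_lo=38.988, C_hi=47.388.
(300−201)/(47.388−38.988) × (43.808−38.988) + 201 = 99/8.400 × 4.820 + 201 ≈ 257.81 → 258.
NO₂: 219 lies in 0–458, so I_lo=0, I_hi=50, C_lo=0, C_hi=458.
(50−0)/(458−0) × (219−0) + 0 = 50/458 × 219 + 0 ≈ 23.91 → 24.
O₃ 0.0743: bracket 0.0561–0.0769 → index 51–100; slope 49/0.0208, offset 0.0182.
AQI = 51 + 49/0.0208·0.0182 ≈ 93.88 ⇒ 94.
Sub-indices: CO→258, NO₂→24, O₃→94. Ranked high→low: 258, 94, 24. Second-highest sub-index = 94.

94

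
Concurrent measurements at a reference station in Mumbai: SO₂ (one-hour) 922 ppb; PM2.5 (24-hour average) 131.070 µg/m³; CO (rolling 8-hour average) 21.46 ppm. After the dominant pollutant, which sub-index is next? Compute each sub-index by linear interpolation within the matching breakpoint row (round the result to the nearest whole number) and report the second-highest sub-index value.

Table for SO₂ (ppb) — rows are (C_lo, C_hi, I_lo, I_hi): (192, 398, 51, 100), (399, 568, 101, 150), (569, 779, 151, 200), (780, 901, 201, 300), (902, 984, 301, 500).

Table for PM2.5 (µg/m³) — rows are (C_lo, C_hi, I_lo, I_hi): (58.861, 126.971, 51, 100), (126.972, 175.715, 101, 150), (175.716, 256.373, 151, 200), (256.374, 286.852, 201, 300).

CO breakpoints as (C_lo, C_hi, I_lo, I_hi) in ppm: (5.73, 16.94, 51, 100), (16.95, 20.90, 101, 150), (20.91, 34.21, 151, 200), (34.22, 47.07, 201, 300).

153

SO₂: 922 lies in 902–984, so I_lo=301, I_hi=500, C_lo=902, C_hi=984.
(500−301)/(984−902) × (922−902) + 301 = 199/82 × 20 + 301 ≈ 349.54 → 350.
PM2.5: row 126.972–175.715 (AQI 101–150). (150−101)·(131.070−126.972)/(175.715−126.972) + 101 = 49·4.098/48.743 + 101 ≈ 105.12 → 105.
CO: 21.46 ∈ [20.91, 34.21] ↔ index [151, 200].
151 + (21.46−20.91)·(200−151)/(34.21−20.91) = 151 + 0.55·49/13.30 ≈ 153.03, so AQI = 153.
Sub-indices: SO₂→350, PM2.5→105, CO→153. Ranked high→low: 350, 153, 105. Second-highest sub-index = 153.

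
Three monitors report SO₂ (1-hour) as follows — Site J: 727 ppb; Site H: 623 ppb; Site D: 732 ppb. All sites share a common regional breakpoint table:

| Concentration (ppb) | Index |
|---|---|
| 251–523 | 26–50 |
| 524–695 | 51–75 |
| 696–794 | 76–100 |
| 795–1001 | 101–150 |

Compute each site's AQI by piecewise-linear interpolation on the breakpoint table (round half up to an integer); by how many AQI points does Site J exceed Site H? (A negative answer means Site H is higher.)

19

Site J 727: bracket 696–794 → index 76–100; slope 24/98, offset 31.
AQI = 76 + 24/98·31 ≈ 83.59 ⇒ 84.
Site H: 623 ∈ [524, 695] ↔ index [51, 75].
51 + (623−524)·(75−51)/(695−524) = 51 + 99·24/171 ≈ 64.89, so AQI = 65.
Site D: 732 lies in 696–794, so I_lo=76, I_hi=100, C_lo=696, C_hi=794.
(100−76)/(794−696) × (732−696) + 76 = 24/98 × 36 + 76 ≈ 84.82 → 85.
AQIs: Site J=84, Site H=65, Site D=85. Site J (84) − Site H (65) = 19.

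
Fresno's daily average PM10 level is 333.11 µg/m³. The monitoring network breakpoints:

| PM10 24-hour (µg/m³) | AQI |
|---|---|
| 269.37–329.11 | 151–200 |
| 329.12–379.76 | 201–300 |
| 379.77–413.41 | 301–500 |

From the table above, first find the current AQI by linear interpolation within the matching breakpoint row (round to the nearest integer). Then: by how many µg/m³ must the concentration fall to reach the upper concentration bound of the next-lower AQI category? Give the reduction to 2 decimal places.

4.00

PM10: 333.11 lies in 329.12–379.76, so I_lo=201, I_hi=300, C_lo=329.12, C_hi=379.76.
(300−201)/(379.76−329.12) × (333.11−329.12) + 201 = 99/50.64 × 3.99 + 201 ≈ 208.80 → 209.
Current AQI 209 is in the Very Unhealthy range (201–300). The next-lower category tops out at AQI 200, whose upper concentration bound is 329.11 µg/m³.
Reduction needed = 333.11 − 329.11 = 4.00 µg/m³.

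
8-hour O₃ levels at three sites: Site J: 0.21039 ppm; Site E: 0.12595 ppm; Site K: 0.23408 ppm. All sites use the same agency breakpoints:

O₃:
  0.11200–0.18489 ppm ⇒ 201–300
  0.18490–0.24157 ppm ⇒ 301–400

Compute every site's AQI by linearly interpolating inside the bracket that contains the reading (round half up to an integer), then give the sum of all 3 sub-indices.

Site J: row 0.18490–0.24157 (AQI 301–400). (400−301)·(0.21039−0.18490)/(0.24157−0.18490) + 301 = 99·0.02549/0.05667 + 301 ≈ 345.53 → 346.
Site E: row 0.11200–0.18489 (AQI 201–300). (300−201)·(0.12595−0.11200)/(0.18489−0.11200) + 201 = 99·0.01395/0.07289 + 201 ≈ 219.95 → 220.
Site K 0.23408: bracket 0.18490–0.24157 → index 301–400; slope 99/0.05667, offset 0.04918.
AQI = 301 + 99/0.05667·0.04918 ≈ 386.92 ⇒ 387.
AQIs: Site J=346, Site E=220, Site K=387. Sum = 346 + 220 + 387 = 953.

953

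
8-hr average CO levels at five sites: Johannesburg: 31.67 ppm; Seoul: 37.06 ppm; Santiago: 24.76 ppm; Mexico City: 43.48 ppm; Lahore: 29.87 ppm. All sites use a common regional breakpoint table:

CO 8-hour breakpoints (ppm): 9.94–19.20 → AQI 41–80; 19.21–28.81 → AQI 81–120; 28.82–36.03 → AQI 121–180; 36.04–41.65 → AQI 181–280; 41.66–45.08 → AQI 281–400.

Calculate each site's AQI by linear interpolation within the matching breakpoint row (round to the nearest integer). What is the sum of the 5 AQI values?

921

Johannesburg: row 28.82–36.03 (AQI 121–180). (180−121)·(31.67−28.82)/(36.03−28.82) + 121 = 59·2.85/7.21 + 121 ≈ 144.32 → 144.
Seoul: 37.06 ∈ [36.04, 41.65] ↔ index [181, 280].
181 + (37.06−36.04)·(280−181)/(41.65−36.04) = 181 + 1.02·99/5.61 ≈ 199.00, so AQI = 199.
Santiago: 24.76 ∈ [19.21, 28.81] ↔ index [81, 120].
81 + (24.76−19.21)·(120−81)/(28.81−19.21) = 81 + 5.55·39/9.60 ≈ 103.55, so AQI = 104.
Mexico City: row 41.66–45.08 (AQI 281–400). (400−281)·(43.48−41.66)/(45.08−41.66) + 281 = 119·1.82/3.42 + 281 ≈ 344.33 → 344.
Lahore: row 28.82–36.03 (AQI 121–180). (180−121)·(29.87−28.82)/(36.03−28.82) + 121 = 59·1.05/7.21 + 121 ≈ 129.59 → 130.
AQIs: Johannesburg=144, Seoul=199, Santiago=104, Mexico City=344, Lahore=130. Sum = 144 + 199 + 104 + 344 + 130 = 921.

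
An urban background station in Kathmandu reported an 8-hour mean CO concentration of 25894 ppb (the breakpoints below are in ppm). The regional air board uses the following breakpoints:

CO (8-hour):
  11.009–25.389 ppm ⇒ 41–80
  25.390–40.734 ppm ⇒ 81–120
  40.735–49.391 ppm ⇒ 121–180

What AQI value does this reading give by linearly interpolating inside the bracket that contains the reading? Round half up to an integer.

Convert: 25894 ppb = 25.894 ppm.
CO: 25.894 ∈ [25.390, 40.734] ↔ index [81, 120].
81 + (25.894−25.390)·(120−81)/(40.734−25.390) = 81 + 0.504·39/15.344 ≈ 82.28, so AQI = 82.

82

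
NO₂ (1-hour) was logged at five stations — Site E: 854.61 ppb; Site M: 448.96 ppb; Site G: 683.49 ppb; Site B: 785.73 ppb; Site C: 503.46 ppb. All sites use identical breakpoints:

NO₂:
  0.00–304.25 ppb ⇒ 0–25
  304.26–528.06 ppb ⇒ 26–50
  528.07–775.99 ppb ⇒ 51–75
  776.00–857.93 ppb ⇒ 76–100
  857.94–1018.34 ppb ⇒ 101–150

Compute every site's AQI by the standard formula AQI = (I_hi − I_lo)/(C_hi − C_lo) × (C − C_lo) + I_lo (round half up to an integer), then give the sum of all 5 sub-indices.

Site E 854.61: bracket 776.00–857.93 → index 76–100; slope 24/81.93, offset 78.61.
AQI = 76 + 24/81.93·78.61 ≈ 99.03 ⇒ 99.
Site M: 448.96 ∈ [304.26, 528.06] ↔ index [26, 50].
26 + (448.96−304.26)·(50−26)/(528.06−304.26) = 26 + 144.70·24/223.80 ≈ 41.52, so AQI = 42.
Site G: 683.49 lies in 528.07–775.99, so I_lo=51, I_hi=75, C_lo=528.07, C_hi=775.99.
(75−51)/(775.99−528.07) × (683.49−528.07) + 51 = 24/247.92 × 155.42 + 51 ≈ 66.05 → 66.
Site B 785.73: bracket 776.00–857.93 → index 76–100; slope 24/81.93, offset 9.73.
AQI = 76 + 24/81.93·9.73 ≈ 78.85 ⇒ 79.
Site C: row 304.26–528.06 (AQI 26–50). (50−26)·(503.46−304.26)/(528.06−304.26) + 26 = 24·199.20/223.80 + 26 ≈ 47.36 → 47.
AQIs: Site E=99, Site M=42, Site G=66, Site B=79, Site C=47. Sum = 99 + 42 + 66 + 79 + 47 = 333.

333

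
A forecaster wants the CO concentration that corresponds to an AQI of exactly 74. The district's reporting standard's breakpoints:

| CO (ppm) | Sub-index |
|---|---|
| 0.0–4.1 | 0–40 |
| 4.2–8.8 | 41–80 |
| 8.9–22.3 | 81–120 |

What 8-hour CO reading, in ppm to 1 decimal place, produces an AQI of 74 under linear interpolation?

AQI 74 lies in the 41–80 band, which corresponds to 4.2–8.8 ppm.
C = 4.2 + (74−41)×(8.8−4.2)/(80−41) = 4.2 + 33×4.6/39 ≈ 8.092 ppm → 8.1 ppm to 1 dp.

8.1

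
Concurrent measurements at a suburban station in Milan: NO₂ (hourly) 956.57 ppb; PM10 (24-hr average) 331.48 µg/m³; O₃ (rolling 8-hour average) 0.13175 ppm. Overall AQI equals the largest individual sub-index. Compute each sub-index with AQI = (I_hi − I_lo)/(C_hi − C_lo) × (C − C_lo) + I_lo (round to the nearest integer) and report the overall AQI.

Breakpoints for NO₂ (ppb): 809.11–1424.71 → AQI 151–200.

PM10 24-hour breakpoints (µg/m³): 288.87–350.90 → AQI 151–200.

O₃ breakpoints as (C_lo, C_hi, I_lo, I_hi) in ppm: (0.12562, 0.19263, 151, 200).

NO₂: 956.57 ∈ [809.11, 1424.71] ↔ index [151, 200].
151 + (956.57−809.11)·(200−151)/(1424.71−809.11) = 151 + 147.46·49/615.60 ≈ 162.74, so AQI = 163.
PM10 331.48: bracket 288.87–350.90 → index 151–200; slope 49/62.03, offset 42.61.
AQI = 151 + 49/62.03·42.61 ≈ 184.66 ⇒ 185.
O₃: 0.13175 ∈ [0.12562, 0.19263] ↔ index [151, 200].
151 + (0.13175−0.12562)·(200−151)/(0.19263−0.12562) = 151 + 0.00613·49/0.06701 ≈ 155.48, so AQI = 155.
Sub-indices: NO₂→163, PM10→185, O₃→155. Overall AQI = max = 185; dominant pollutant is PM10.

185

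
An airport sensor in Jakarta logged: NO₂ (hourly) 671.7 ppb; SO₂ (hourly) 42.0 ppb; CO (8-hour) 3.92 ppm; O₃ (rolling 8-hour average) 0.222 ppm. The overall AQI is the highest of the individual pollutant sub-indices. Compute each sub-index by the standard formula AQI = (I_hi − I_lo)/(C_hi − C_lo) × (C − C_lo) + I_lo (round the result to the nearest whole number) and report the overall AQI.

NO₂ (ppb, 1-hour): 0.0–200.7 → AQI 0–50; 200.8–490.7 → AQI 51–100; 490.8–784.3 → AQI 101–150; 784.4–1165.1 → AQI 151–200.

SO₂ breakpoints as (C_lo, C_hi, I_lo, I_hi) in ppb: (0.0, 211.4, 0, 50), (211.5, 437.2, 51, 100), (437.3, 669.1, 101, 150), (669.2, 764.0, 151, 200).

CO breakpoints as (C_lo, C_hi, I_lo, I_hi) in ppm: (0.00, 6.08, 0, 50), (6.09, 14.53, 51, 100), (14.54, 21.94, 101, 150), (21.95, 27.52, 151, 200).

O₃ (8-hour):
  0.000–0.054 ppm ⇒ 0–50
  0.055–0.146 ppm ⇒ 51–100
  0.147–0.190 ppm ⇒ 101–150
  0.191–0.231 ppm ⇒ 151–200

189

NO₂ 671.7: bracket 490.8–784.3 → index 101–150; slope 49/293.5, offset 180.9.
AQI = 101 + 49/293.5·180.9 ≈ 131.20 ⇒ 131.
SO₂: row 0.0–211.4 (AQI 0–50). (50−0)·(42.0−0.0)/(211.4−0.0) + 0 = 50·42.0/211.4 + 0 ≈ 9.93 → 10.
CO: row 0.00–6.08 (AQI 0–50). (50−0)·(3.92−0.00)/(6.08−0.00) + 0 = 50·3.92/6.08 + 0 ≈ 32.24 → 32.
O₃ 0.222: bracket 0.191–0.231 → index 151–200; slope 49/0.040, offset 0.031.
AQI = 151 + 49/0.040·0.031 ≈ 188.98 ⇒ 189.
Sub-indices: NO₂→131, SO₂→10, CO→32, O₃→189. Overall AQI = max = 189; dominant pollutant is O₃.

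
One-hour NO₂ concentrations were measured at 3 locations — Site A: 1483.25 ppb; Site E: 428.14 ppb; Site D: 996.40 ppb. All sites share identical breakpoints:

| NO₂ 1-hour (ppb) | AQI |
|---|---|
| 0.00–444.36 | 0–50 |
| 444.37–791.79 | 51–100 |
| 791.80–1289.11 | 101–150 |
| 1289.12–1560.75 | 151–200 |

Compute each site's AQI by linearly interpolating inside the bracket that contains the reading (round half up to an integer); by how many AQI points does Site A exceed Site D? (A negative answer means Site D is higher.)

65

Site A 1483.25: bracket 1289.12–1560.75 → index 151–200; slope 49/271.63, offset 194.13.
AQI = 151 + 49/271.63·194.13 ≈ 186.02 ⇒ 186.
Site E: 428.14 lies in 0.00–444.36, so I_lo=0, I_hi=50, C_lo=0.00, C_hi=444.36.
(50−0)/(444.36−0.00) × (428.14−0.00) + 0 = 50/444.36 × 428.14 + 0 ≈ 48.17 → 48.
Site D: 996.40 ∈ [791.80, 1289.11] ↔ index [101, 150].
101 + (996.40−791.80)·(150−101)/(1289.11−791.80) = 101 + 204.60·49/497.31 ≈ 121.16, so AQI = 121.
AQIs: Site A=186, Site E=48, Site D=121. Site A (186) − Site D (121) = 65.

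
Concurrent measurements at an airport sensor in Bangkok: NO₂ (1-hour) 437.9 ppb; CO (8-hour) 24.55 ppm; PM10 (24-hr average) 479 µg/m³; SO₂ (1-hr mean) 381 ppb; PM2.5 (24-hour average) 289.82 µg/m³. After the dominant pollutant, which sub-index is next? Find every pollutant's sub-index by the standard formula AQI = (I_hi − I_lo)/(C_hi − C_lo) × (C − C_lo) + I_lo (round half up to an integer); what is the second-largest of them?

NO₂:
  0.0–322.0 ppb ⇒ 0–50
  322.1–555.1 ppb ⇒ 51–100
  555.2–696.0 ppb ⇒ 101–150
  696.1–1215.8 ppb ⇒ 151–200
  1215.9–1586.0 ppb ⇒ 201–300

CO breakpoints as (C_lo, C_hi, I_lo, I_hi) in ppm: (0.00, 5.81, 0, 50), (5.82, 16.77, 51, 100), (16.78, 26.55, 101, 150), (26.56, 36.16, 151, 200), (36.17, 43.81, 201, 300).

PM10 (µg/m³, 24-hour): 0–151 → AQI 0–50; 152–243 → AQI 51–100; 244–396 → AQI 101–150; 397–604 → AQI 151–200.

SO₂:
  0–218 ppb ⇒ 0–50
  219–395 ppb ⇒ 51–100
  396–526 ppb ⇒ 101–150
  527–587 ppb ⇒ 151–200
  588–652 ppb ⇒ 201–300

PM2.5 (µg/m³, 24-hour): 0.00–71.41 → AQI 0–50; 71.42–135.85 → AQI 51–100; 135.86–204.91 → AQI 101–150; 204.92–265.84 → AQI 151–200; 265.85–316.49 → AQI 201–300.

NO₂: 437.9 ∈ [322.1, 555.1] ↔ index [51, 100].
51 + (437.9−322.1)·(100−51)/(555.1−322.1) = 51 + 115.8·49/233.0 ≈ 75.35, so AQI = 75.
CO: 24.55 lies in 16.78–26.55, so I_lo=101, I_hi=150, C_lo=16.78, C_hi=26.55.
(150−101)/(26.55−16.78) × (24.55−16.78) + 101 = 49/9.77 × 7.77 + 101 ≈ 139.97 → 140.
PM10: 479 ∈ [397, 604] ↔ index [151, 200].
151 + (479−397)·(200−151)/(604−397) = 151 + 82·49/207 ≈ 170.41, so AQI = 170.
SO₂ 381: bracket 219–395 → index 51–100; slope 49/176, offset 162.
AQI = 51 + 49/176·162 ≈ 96.10 ⇒ 96.
PM2.5: 289.82 lies in 265.85–316.49, so I_lo=201, I_hi=300, C_lo=265.85, C_hi=316.49.
(300−201)/(316.49−265.85) × (289.82−265.85) + 201 = 99/50.64 × 23.97 + 201 ≈ 247.86 → 248.
Sub-indices: NO₂→75, CO→140, PM10→170, SO₂→96, PM2.5→248. Ranked high→low: 248, 170, 140, 96, 75. Second-highest sub-index = 170.

170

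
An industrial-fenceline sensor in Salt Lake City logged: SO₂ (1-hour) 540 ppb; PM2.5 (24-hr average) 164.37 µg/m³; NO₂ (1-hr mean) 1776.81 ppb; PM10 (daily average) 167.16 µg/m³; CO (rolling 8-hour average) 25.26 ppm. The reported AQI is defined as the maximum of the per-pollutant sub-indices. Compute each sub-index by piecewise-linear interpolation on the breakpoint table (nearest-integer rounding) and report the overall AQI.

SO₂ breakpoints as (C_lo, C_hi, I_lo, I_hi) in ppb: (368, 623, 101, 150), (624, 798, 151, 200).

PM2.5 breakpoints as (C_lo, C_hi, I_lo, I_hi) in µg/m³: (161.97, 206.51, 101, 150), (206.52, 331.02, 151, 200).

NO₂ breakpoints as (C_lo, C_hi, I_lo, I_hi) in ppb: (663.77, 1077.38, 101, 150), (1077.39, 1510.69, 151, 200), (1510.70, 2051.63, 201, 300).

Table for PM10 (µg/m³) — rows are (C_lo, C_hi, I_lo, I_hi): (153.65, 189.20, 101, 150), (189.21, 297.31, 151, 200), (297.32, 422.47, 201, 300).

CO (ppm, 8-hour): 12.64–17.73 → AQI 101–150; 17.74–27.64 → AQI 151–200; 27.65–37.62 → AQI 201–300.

250

SO₂: 540 ∈ [368, 623] ↔ index [101, 150].
101 + (540−368)·(150−101)/(623−368) = 101 + 172·49/255 ≈ 134.05, so AQI = 134.
PM2.5: row 161.97–206.51 (AQI 101–150). (150−101)·(164.37−161.97)/(206.51−161.97) + 101 = 49·2.40/44.54 + 101 ≈ 103.64 → 104.
NO₂: 1776.81 lies in 1510.70–2051.63, so I_lo=201, I_hi=300, C_lo=1510.70, C_hi=2051.63.
(300−201)/(2051.63−1510.70) × (1776.81−1510.70) + 201 = 99/540.93 × 266.11 + 201 ≈ 249.70 → 250.
PM10 167.16: bracket 153.65–189.20 → index 101–150; slope 49/35.55, offset 13.51.
AQI = 101 + 49/35.55·13.51 ≈ 119.62 ⇒ 120.
CO 25.26: bracket 17.74–27.64 → index 151–200; slope 49/9.90, offset 7.52.
AQI = 151 + 49/9.90·7.52 ≈ 188.22 ⇒ 188.
Sub-indices: SO₂→134, PM2.5→104, NO₂→250, PM10→120, CO→188. Overall AQI = max = 250; dominant pollutant is NO₂.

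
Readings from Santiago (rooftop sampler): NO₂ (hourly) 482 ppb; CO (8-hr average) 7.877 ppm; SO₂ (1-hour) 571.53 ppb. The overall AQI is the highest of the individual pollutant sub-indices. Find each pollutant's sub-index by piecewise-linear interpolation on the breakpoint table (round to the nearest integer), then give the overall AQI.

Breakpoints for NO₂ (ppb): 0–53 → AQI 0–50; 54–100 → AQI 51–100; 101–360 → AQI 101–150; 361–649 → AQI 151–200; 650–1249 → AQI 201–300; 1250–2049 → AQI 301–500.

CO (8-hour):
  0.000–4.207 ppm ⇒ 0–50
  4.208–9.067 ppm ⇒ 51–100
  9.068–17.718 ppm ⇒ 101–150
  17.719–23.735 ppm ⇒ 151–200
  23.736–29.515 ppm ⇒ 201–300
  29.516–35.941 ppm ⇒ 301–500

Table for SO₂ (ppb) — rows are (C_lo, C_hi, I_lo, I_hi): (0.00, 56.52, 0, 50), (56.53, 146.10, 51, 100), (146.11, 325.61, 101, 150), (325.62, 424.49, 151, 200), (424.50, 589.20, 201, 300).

289

NO₂ 482: bracket 361–649 → index 151–200; slope 49/288, offset 121.
AQI = 151 + 49/288·121 ≈ 171.59 ⇒ 172.
CO: row 4.208–9.067 (AQI 51–100). (100−51)·(7.877−4.208)/(9.067−4.208) + 51 = 49·3.669/4.859 + 51 ≈ 88.00 → 88.
SO₂: 571.53 lies in 424.50–589.20, so I_lo=201, I_hi=300, C_lo=424.50, C_hi=589.20.
(300−201)/(589.20−424.50) × (571.53−424.50) + 201 = 99/164.70 × 147.03 + 201 ≈ 289.38 → 289.
Sub-indices: NO₂→172, CO→88, SO₂→289. Overall AQI = max = 289; dominant pollutant is SO₂.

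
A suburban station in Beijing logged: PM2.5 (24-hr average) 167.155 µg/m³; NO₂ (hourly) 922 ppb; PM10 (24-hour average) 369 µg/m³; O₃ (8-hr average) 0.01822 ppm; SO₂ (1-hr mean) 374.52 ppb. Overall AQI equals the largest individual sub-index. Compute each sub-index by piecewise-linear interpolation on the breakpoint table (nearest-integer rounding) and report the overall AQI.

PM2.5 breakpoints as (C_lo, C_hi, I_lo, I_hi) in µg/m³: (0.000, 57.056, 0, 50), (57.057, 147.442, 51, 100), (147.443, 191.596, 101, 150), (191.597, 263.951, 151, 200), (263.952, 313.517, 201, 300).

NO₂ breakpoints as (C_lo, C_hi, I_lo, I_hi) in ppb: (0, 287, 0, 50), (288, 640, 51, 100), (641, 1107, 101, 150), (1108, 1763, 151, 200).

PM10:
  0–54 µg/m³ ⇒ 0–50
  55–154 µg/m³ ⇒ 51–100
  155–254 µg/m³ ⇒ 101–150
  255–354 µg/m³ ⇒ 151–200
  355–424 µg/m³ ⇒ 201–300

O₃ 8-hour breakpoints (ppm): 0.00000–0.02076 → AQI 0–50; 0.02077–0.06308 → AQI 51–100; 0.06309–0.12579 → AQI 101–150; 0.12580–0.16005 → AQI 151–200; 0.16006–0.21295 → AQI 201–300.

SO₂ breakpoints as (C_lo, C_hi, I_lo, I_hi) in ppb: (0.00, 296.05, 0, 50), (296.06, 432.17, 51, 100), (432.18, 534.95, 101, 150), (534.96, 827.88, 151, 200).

PM2.5: row 147.443–191.596 (AQI 101–150). (150−101)·(167.155−147.443)/(191.596−147.443) + 101 = 49·19.712/44.153 + 101 ≈ 122.88 → 123.
NO₂: row 641–1107 (AQI 101–150). (150−101)·(922−641)/(1107−641) + 101 = 49·281/466 + 101 ≈ 130.55 → 131.
PM10: 369 lies in 355–424, so I_lo=201, I_hi=300, C_lo=355, C_hi=424.
(300−201)/(424−355) × (369−355) + 201 = 99/69 × 14 + 201 ≈ 221.09 → 221.
O₃: row 0.00000–0.02076 (AQI 0–50). (50−0)·(0.01822−0.00000)/(0.02076−0.00000) + 0 = 50·0.01822/0.02076 + 0 ≈ 43.88 → 44.
SO₂ 374.52: bracket 296.06–432.17 → index 51–100; slope 49/136.11, offset 78.46.
AQI = 51 + 49/136.11·78.46 ≈ 79.25 ⇒ 79.
Sub-indices: PM2.5→123, NO₂→131, PM10→221, O₃→44, SO₂→79. Overall AQI = max = 221; dominant pollutant is PM10.

221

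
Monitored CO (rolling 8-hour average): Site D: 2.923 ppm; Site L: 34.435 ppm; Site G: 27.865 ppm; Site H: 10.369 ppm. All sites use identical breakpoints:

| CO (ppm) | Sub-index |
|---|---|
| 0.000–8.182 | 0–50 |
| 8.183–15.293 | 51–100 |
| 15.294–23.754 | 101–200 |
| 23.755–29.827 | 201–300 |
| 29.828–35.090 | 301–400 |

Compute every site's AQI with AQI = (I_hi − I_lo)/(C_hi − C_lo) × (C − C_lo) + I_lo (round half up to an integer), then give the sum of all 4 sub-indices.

740

Site D: row 0.000–8.182 (AQI 0–50). (50−0)·(2.923−0.000)/(8.182−0.000) + 0 = 50·2.923/8.182 + 0 ≈ 17.86 → 18.
Site L: 34.435 lies in 29.828–35.090, so I_lo=301, I_hi=400, C_lo=29.828, C_hi=35.090.
(400−301)/(35.090−29.828) × (34.435−29.828) + 301 = 99/5.262 × 4.607 + 301 ≈ 387.68 → 388.
Site G: row 23.755–29.827 (AQI 201–300). (300−201)·(27.865−23.755)/(29.827−23.755) + 201 = 99·4.110/6.072 + 201 ≈ 268.01 → 268.
Site H: 10.369 lies in 8.183–15.293, so I_lo=51, I_hi=100, C_lo=8.183, C_hi=15.293.
(100−51)/(15.293−8.183) × (10.369−8.183) + 51 = 49/7.110 × 2.186 + 51 ≈ 66.07 → 66.
AQIs: Site D=18, Site L=388, Site G=268, Site H=66. Sum = 18 + 388 + 268 + 66 = 740.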